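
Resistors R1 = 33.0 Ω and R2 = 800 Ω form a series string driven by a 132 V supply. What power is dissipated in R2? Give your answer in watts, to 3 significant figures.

Series elements share the same current, so find I first, then use P = I²R.
R_total = 33.0 + 800 = 833.0 Ω
I = V / R_total = 132 / 833.0 = 0.1585 A
P_R2 = I² × R2 = (0.1585)² × 800 = 20.09 W

20.1 W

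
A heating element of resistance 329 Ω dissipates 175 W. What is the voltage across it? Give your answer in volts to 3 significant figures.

240 V

The two known quantities fix the third via V = √(P R).
V = √(175 × 329) = 239.9 V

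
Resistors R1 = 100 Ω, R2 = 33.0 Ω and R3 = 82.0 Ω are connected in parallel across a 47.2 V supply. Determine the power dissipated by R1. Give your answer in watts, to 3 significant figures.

22.3 W

Parallel branches share the same voltage; P = V²/R gives the branch power in one step.
P_R1 = V² / R1 = (47.2)² / 100 Ω = 22.28 W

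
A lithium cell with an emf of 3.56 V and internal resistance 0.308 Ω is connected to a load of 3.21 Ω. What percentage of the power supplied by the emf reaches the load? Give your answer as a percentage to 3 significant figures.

η = P_load/(P_load+P_int) = I²R/(I²R+I²r) = R/(R+r) — the I² cancels for series elements.
η = R / (R + r) = 3.21 / (3.21 + 0.308) = 0.9125

91.2 %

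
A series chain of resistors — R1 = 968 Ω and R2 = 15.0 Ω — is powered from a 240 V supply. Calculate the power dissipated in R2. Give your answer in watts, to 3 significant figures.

In a series string the same current flows through every resistor — find that current, then P = I²R for the one we want.
R_total = 968 + 15.0 = 983.0 Ω
I = V / R_total = 240 / 983.0 = 0.2442 A
P_R2 = I² × R2 = (0.2442)² × 15.0 = 0.8941 W

0.894 W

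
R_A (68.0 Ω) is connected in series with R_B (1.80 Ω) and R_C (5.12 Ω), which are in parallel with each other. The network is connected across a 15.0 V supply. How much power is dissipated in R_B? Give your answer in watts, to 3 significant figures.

0.0461 W

First combine the parallel branches into one equivalent R_p, then R_A + R_p is a series pair.
R_p = (1.80×5.12)/(1.80+5.12) = 1.332 Ω
R_total = 68.0 + 1.332 = 69.33 Ω
I = V / R_total = 15.0 / 69.33 = 0.2164 A
Voltage across the parallel pair: V_p = I × R_p = 0.2164 × 1.332 = 0.2881 V
With V_p across R_B, its power is V_p²/R_B.
P_R_B = (0.2881)² / 1.80 = 0.04612 W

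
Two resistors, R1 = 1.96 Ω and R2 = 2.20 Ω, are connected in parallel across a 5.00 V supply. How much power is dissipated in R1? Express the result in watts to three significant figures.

Each parallel branch sees the full supply voltage, so P = V²/R applies directly to the target branch.
P_R1 = V² / R1 = (5.00)² / 1.96 Ω = 12.76 W

12.8 W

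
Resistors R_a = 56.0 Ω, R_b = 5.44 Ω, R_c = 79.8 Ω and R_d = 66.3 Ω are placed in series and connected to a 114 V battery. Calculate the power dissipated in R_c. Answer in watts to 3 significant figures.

Since the resistors are in series they all carry the loop current I = V/R_total; the power in any one is I²R.
R_total = 56.0 + 5.44 + 79.8 + 66.3 = 207.5 Ω
I = V / R_total = 114 / 207.5 = 0.5493 A
P_R_c = I² × R_c = (0.5493)² × 79.8 = 24.08 W

24.1 W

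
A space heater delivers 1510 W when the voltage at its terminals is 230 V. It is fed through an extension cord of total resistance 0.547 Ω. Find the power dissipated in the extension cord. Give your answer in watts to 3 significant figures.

Only the current and the line resistance are needed for the I²R loss.
I = P / V = 1510 / 230 = 6.565 A through the extension cord.
P_line = I² R_line = (6.565)² × 0.547 = 23.58 W

23.6 W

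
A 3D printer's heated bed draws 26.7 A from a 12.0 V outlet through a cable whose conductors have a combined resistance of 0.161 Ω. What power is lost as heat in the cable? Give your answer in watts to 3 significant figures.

The cable and load are in series, so the same current flows in both; the loss is I²R_line.
The cable carries the full 26.7 A.
P_line = I² R_line = (26.70)² × 0.161 = 114.8 W

115 W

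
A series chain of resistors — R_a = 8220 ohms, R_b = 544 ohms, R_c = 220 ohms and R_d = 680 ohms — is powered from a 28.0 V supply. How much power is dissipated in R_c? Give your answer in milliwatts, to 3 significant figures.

The current is common to all series resistors; compute it, then apply P = I²R for the target.
R_total = 8220 + 544 + 220 + 680 = 9664 Ω
I = V / R_total = 28.0 / 9664 = 0.002897 A
P_R_c = I² × R_c = (0.002897)² × 220 = 0.001847 W

1.85 mW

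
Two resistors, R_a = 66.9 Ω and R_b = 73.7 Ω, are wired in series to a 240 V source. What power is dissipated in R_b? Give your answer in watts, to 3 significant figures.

215 W

The current is common to all series resistors; compute it, then apply P = I²R for the target.
R_total = 66.9 + 73.7 = 140.6 Ω
I = V / R_total = 240 / 140.6 = 1.707 A
P_R_b = I² × R_b = (1.707)² × 73.7 = 214.7 W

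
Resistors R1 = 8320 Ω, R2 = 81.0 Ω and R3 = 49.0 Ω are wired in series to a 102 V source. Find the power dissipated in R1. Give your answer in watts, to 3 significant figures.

Every series element carries the same I. Get I from the total resistance, then P = I² × R1.
R_total = 8320 + 81.0 + 49.0 = 8450 Ω
I = V / R_total = 102 / 8450 = 0.01207 A
P_R1 = I² × R1 = (0.01207)² × 8320 = 1.212 W

1.21 W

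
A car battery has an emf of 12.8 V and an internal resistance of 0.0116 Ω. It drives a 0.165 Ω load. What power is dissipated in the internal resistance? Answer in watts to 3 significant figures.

The internal resistance carries the same current as the load; P_int = I²r.
I = ε / (r + R) = 12.8 / (0.0116 + 0.165) = 72.48 A
P_int = I² r = (72.48)² × 0.0116 = 60.94 W

60.9 W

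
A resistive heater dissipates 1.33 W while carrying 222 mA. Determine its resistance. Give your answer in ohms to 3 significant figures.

27.0 Ω

From P = V I = I²R = V²/R, with the two given quantities we get R = P / I².
R = 1.33 / (0.2220)² = 26.99 Ω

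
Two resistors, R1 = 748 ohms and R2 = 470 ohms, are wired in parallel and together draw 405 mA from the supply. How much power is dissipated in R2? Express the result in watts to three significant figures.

29.1 W

Only the total current is stated, so first find the parallel equivalent to get the voltage across the combination.
1/R_eq = 1/748 + 1/470 ⇒ R_eq = 288.6 Ω
V = I_total × R_eq = 0.4050 × 288.6 = 116.9 V
P_R2 = V² / R2 = (116.9)² / 470 = 29.07 W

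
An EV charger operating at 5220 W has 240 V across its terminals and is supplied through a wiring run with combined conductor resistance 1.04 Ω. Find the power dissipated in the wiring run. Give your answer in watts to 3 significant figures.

492 W

The wiring run is a series resistance carrying the load current; its dissipation is I²R_line.
I = P / V = 5220 / 240 = 21.75 A through the wiring run.
P_line = I² R_line = (21.75)² × 1.04 = 492.0 W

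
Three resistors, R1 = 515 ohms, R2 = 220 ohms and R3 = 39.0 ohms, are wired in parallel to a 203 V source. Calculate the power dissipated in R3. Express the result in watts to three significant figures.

1060 W

Parallel branches share the same voltage; P = V²/R gives the branch power in one step.
P_R3 = V² / R3 = (203)² / 39.0 Ω = 1057 W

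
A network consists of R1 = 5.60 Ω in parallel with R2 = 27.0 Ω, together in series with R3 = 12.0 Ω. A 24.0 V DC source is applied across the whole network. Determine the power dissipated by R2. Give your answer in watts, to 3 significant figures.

1.66 W

Combine R1 and R2 into their parallel equivalent first, reducing the network to two series resistors.
R_p = (5.60×27.0)/(5.60+27.0) = 4.638 Ω
R_total = R_p + 12.0 = 4.638 + 12.0 = 16.64 Ω
I = V / R_total = 24.0 / 16.64 = 1.442 A
Voltage across the parallel pair: V_p = I × R_p = 1.442 × 4.638 = 6.690 V
R2 sits across V_p; its power is V_p²/R.
P_R2 = (6.690)² / 27.0 = 1.658 W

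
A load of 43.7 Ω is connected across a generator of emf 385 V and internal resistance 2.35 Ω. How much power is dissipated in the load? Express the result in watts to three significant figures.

Find the circuit current first, then P = I²R for the load (series elements share I).
I = ε / (r + R) = 385 / (2.35 + 43.7) = 8.360 A
P_load = I² R = (8.360)² × 43.7 = 3055 W

3050 W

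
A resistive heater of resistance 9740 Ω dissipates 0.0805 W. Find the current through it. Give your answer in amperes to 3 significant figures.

Inverting the appropriate power form: I = √(P / R).
I = √(0.0805 / 9740) = 0.002875 A

0.00287 A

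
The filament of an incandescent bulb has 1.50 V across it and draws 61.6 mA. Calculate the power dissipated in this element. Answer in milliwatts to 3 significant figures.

92.4 mW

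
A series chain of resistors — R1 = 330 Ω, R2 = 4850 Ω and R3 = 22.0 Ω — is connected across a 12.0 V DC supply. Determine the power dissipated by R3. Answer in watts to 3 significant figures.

0.000117 W

Every series element carries the same I. Get I from the total resistance, then P = I² × R3.
R_total = 330 + 4850 + 22.0 = 5202 Ω
I = V / R_total = 12.0 / 5202 = 0.002307 A
P_R3 = I² × R3 = (0.002307)² × 22.0 = 0.0001171 W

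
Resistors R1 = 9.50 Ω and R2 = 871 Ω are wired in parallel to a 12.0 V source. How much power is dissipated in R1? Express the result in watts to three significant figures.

Each parallel branch sees the full supply voltage, so P = V²/R applies directly to the target branch.
P_R1 = V² / R1 = (12.0)² / 9.50 Ω = 15.16 W

15.2 W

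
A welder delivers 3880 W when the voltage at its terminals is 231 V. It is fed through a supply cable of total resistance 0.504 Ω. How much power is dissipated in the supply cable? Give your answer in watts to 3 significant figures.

The supply cable is a series resistance carrying the load current; its dissipation is I²R_line.
I = P / V = 3880 / 231 = 16.80 A through the supply cable.
P_line = I² R_line = (16.80)² × 0.504 = 142.2 W

142 W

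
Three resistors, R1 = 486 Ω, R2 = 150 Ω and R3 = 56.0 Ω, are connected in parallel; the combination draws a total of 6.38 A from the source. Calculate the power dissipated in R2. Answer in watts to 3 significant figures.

Only the total current is stated, so first find the parallel equivalent to get the voltage across the combination.
1/R_eq = 1/486 + 1/150 + 1/56.0 ⇒ R_eq = 37.62 Ω
V = I_total × R_eq = 6.380 × 37.62 = 240.0 V
P_R2 = V² / R2 = (240.0)² / 150 = 384.1 W

384 W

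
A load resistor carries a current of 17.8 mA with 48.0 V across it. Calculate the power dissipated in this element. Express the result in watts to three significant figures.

0.854 W

Since both terminal voltage and current are stated, P = V I gives the power in one step.
P = 48.0 V × 0.01780 A = 0.8544 W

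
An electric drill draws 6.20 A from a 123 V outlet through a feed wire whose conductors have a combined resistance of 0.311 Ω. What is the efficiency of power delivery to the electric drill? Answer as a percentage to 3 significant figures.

The feed wire carries the full 6.20 A.
P_line = I² R_line = (6.200)² × 0.311 = 11.95 W
P_source = V I = 123 × 6.200 = 762.6 W; P_load = 750.6 W
η = P_load / P_source = 750.6 / 762.6 = 0.9843

98.4 %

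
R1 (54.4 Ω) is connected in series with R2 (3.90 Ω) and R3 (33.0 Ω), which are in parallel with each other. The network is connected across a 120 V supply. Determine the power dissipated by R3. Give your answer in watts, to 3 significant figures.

1.58 W

Reduce the parallel pair to R_p first; the network is then a simple series string.
R_p = (3.90×33.0)/(3.90+33.0) = 3.488 Ω
R_total = 54.4 + 3.488 = 57.89 Ω
I = V / R_total = 120 / 57.89 = 2.073 A
Voltage across the parallel pair: V_p = I × R_p = 2.073 × 3.488 = 7.230 V
R3 is across V_p, so use P = V²/R for that branch.
P_R3 = (7.230)² / 33.0 = 1.584 W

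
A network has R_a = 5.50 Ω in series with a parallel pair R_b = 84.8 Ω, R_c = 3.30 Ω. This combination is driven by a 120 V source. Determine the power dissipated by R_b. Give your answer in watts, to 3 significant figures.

Replace R_b and R_c with their parallel equivalent so the circuit becomes R_a in series with R_p.
R_p = (84.8×3.30)/(84.8+3.30) = 3.176 Ω
R_total = 5.50 + 3.176 = 8.676 Ω
I = V / R_total = 120 / 8.676 = 13.83 A
Voltage across the parallel pair: V_p = I × R_p = 13.83 × 3.176 = 43.93 V
R_b sees V_p directly, so P = V_p² / R_b.
P_R_b = (43.93)² / 84.8 = 22.76 W

22.8 W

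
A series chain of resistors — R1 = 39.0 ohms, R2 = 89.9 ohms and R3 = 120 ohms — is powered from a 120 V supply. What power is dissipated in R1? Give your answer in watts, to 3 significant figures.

In a series string the same current flows through every resistor — find that current, then P = I²R for the one we want.
R_total = 39.0 + 89.9 + 120 = 248.9 Ω
I = V / R_total = 120 / 248.9 = 0.4821 A
P_R1 = I² × R1 = (0.4821)² × 39.0 = 9.065 W

9.07 W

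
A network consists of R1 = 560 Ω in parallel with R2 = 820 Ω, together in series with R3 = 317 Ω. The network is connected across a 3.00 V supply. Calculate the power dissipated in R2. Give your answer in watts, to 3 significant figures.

0.00288 W

Combine R1 and R2 into their parallel equivalent first, reducing the network to two series resistors.
R_p = (560×820)/(560+820) = 332.8 Ω
R_total = R_p + 317 = 332.8 + 317 = 649.8 Ω
I = V / R_total = 3.00 / 649.8 = 0.004617 A
Voltage across the parallel pair: V_p = I × R_p = 0.004617 × 332.8 = 1.536 V
Use P = V²/R for R2 with V = V_p.
P_R2 = (1.536)² / 820 = 0.002879 W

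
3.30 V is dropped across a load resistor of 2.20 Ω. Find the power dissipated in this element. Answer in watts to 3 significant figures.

Voltage and resistance are given, so P = V²/R is the one-step route.
P = (3.30 V)² / 2.20 Ω = 4.950 W

4.95 W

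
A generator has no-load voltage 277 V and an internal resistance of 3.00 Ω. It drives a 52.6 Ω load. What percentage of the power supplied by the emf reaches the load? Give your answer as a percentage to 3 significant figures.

The source delivers εI, of which I²R reaches the load and I²r is lost; since I is common, η = R/(R+r).
η = R / (R + r) = 52.6 / (52.6 + 3.00) = 0.9460

94.6 %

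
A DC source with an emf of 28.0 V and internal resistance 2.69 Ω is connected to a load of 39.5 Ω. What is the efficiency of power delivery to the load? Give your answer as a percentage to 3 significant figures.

93.6 %

Both r and R carry the same current, so the power split is just the resistance split: η = R/(R+r).
η = R / (R + r) = 39.5 / (39.5 + 2.69) = 0.9362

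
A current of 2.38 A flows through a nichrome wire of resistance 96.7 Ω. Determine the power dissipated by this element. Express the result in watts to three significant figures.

Current and resistance are given, so P = I²R is the direct form.
P = (2.380 A)² × 96.7 Ω = 547.7 W

548 W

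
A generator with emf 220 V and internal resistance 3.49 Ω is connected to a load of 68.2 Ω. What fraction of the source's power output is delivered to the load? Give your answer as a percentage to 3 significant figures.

η = P_load/(P_load+P_int) = I²R/(I²R+I²r) = R/(R+r) — the I² cancels for series elements.
η = R / (R + r) = 68.2 / (68.2 + 3.49) = 0.9513

95.1 %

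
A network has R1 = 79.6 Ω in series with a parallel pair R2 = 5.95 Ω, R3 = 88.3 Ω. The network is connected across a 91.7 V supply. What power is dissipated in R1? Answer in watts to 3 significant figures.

92.3 W

Collapse R2‖R3 to a single equivalent, reducing the network to two series elements.
R_p = (5.95×88.3)/(5.95+88.3) = 5.574 Ω
R_total = 79.6 + 5.574 = 85.17 Ω
I = V / R_total = 91.7 / 85.17 = 1.077 A
All the current flows through R1; use P = I²R.
P_R1 = (1.077)² × 79.6 = 92.26 W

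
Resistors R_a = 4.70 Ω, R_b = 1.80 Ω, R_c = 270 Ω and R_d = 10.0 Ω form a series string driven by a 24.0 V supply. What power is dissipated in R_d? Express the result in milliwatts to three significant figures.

70.2 mW

Since the resistors are in series they all carry the loop current I = V/R_total; the power in any one is I²R.
R_total = 4.70 + 1.80 + 270 + 10.0 = 286.5 Ω
I = V / R_total = 24.0 / 286.5 = 0.08377 A
P_R_d = I² × R_d = (0.08377)² × 10.0 = 0.07017 W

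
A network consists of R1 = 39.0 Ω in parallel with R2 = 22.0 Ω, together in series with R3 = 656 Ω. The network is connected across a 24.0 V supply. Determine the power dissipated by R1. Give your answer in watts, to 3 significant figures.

Collapse the R1‖R2 pair into one equivalent R_p; then R_p and R3 form a series string.
R_p = (39.0×22.0)/(39.0+22.0) = 14.07 Ω
R_total = R_p + 656 = 14.07 + 656 = 670.1 Ω
I = V / R_total = 24.0 / 670.1 = 0.03582 A
Voltage across the parallel pair: V_p = I × R_p = 0.03582 × 14.07 = 0.5038 V
Use P = V²/R for R1 with V = V_p.
P_R1 = (0.5038)² / 39.0 = 0.006508 W

0.00651 W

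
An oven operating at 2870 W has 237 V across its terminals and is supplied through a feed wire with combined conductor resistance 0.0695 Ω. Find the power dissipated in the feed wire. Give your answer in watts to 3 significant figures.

Line loss is just I²R for the cable — we know both I and R_line directly.
I = P / V = 2870 / 237 = 12.11 A through the feed wire.
P_line = I² R_line = (12.11)² × 0.0695 = 10.19 W

10.2 W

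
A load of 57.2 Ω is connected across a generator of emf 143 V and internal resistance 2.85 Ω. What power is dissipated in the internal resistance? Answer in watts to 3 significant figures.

16.2 W

The source's internal resistance is just another series element carrying I; its dissipation is I²r.
I = ε / (r + R) = 143 / (2.85 + 57.2) = 2.381 A
P_int = I² r = (2.381)² × 2.85 = 16.16 W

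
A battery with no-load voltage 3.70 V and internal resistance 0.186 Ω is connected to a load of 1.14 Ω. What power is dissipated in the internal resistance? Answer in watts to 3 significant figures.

The internal resistance carries the same current as the load; P_int = I²r.
I = ε / (r + R) = 3.70 / (0.186 + 1.14) = 2.790 A
P_int = I² r = (2.790)² × 0.186 = 1.448 W

1.45 W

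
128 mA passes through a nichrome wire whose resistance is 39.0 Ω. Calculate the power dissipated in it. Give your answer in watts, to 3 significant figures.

With I and R stated, P = I²R applies in one step.
P = (0.1280 A)² × 39.0 Ω = 0.6390 W

0.639 W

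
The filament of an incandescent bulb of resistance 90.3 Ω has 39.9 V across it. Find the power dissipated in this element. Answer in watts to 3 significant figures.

We know the drop across the element and its resistance — P = V²/R, one step.
P = (39.9 V)² / 90.3 Ω = 17.63 W

17.6 W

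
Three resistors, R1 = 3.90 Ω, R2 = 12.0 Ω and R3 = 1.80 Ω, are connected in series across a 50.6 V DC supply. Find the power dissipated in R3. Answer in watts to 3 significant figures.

14.7 W

The current is common to all series resistors; compute it, then apply P = I²R for the target.
R_total = 3.90 + 12.0 + 1.80 = 17.70 Ω
I = V / R_total = 50.6 / 17.70 = 2.859 A
P_R3 = I² × R3 = (2.859)² × 1.80 = 14.71 W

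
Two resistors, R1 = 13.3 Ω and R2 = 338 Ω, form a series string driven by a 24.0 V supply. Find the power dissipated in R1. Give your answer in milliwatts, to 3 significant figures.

62.1 mW

Series elements share the same current, so find I first, then use P = I²R.
R_total = 13.3 + 338 = 351.3 Ω
I = V / R_total = 24.0 / 351.3 = 0.06832 A
P_R1 = I² × R1 = (0.06832)² × 13.3 = 0.06208 W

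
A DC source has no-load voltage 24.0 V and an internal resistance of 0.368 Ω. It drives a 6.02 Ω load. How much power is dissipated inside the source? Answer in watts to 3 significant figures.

5.19 W

r is in series with the load, so it carries the full circuit current — the loss in it is I²r.
I = ε / (r + R) = 24.0 / (0.368 + 6.02) = 3.757 A
P_int = I² r = (3.757)² × 0.368 = 5.194 W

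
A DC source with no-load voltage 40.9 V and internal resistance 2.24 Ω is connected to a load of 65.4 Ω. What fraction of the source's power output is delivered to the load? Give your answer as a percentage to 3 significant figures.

η = P_load/(P_load+P_int) = I²R/(I²R+I²r) = R/(R+r) — the I² cancels for series elements.
η = R / (R + r) = 65.4 / (65.4 + 2.24) = 0.9669

96.7 %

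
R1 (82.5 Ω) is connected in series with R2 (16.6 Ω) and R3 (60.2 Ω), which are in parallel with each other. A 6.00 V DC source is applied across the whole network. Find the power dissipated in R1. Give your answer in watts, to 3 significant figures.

First combine the parallel branches into one equivalent R_p, then R1 + R_p is a series pair.
R_p = (16.6×60.2)/(16.6+60.2) = 13.01 Ω
R_total = 82.5 + 13.01 = 95.51 Ω
I = V / R_total = 6.00 / 95.51 = 0.06282 A
The full supply current passes through R1: P = I²R.
P_R1 = (0.06282)² × 82.5 = 0.3256 W

0.326 W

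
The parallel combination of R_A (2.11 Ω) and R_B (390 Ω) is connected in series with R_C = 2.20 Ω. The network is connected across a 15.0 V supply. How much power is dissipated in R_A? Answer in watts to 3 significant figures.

First find R_p for the parallel pair, then treat R_p + R_C as a series loop.
R_p = (2.11×390)/(2.11+390) = 2.099 Ω
R_total = R_p + 2.20 = 2.099 + 2.20 = 4.299 Ω
I = V / R_total = 15.0 / 4.299 = 3.489 A
Voltage across the parallel pair: V_p = I × R_p = 3.489 × 2.099 = 7.323 V
R_A sits across V_p; its power is V_p²/R.
P_R_A = (7.323)² / 2.11 = 25.42 W

25.4 W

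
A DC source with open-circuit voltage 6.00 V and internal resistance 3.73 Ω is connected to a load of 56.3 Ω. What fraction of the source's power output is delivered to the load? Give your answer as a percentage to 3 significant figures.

The source delivers εI, of which I²R reaches the load and I²r is lost; since I is common, η = R/(R+r).
η = R / (R + r) = 56.3 / (56.3 + 3.73) = 0.9379

93.8 %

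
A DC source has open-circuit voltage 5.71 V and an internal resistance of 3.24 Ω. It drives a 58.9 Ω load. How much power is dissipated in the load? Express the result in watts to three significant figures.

The internal resistance and the load are in series, so the same I flows through both; get I from ε/(r+R), then I²R for the load.
I = ε / (r + R) = 5.71 / (3.24 + 58.9) = 0.09189 A
P_load = I² R = (0.09189)² × 58.9 = 0.4973 W

0.497 W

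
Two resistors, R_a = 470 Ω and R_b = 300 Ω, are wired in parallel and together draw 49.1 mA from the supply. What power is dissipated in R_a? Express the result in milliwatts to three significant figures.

172 mW

Parallel branches share V, not I — compute V via R_eq, then use V²/R for the target branch.
1/R_eq = 1/470 + 1/300 ⇒ R_eq = 183.1 Ω
V = I_total × R_eq = 0.04910 × 183.1 = 8.991 V
P_R_a = V² / R_a = (8.991)² / 470 = 0.1720 W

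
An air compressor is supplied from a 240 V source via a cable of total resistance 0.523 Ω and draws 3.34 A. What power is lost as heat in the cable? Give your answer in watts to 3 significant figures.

Line loss is just I²R for the cable — we know both I and R_line directly.
The cable carries the full 3.34 A.
P_line = I² R_line = (3.340)² × 0.523 = 5.834 W

5.83 W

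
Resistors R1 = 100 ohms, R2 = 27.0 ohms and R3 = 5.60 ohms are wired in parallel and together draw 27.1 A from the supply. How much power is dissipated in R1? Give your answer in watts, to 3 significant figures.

144 W

Parallel branches share V, not I — compute V via R_eq, then use V²/R for the target branch.
1/R_eq = 1/100 + 1/27.0 + 1/5.60 ⇒ R_eq = 4.432 Ω
V = I_total × R_eq = 27.10 × 4.432 = 120.1 V
P_R1 = V² / R1 = (120.1)² / 100 = 144.3 W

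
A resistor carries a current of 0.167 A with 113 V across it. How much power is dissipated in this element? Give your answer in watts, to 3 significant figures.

18.9 W

With V and I both given, power follows immediately from P = V I.
P = 113 V × 0.1670 A = 18.87 W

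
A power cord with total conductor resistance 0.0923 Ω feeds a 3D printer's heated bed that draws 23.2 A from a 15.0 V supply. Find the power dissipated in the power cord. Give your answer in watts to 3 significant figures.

The power cord is a series resistance carrying the load current; its dissipation is I²R_line.
The power cord carries the full 23.2 A.
P_line = I² R_line = (23.20)² × 0.0923 = 49.68 W

49.7 W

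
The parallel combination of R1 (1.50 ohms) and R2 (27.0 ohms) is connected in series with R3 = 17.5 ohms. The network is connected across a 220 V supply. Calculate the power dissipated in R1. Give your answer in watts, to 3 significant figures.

182 W

Collapse the R1‖R2 pair into one equivalent R_p; then R_p and R3 form a series string.
R_p = (1.50×27.0)/(1.50+27.0) = 1.421 Ω
R_total = R_p + 17.5 = 1.421 + 17.5 = 18.92 Ω
I = V / R_total = 220 / 18.92 = 11.63 A
Voltage across the parallel pair: V_p = I × R_p = 11.63 × 1.421 = 16.52 V
Use P = V²/R for R1 with V = V_p.
P_R1 = (16.52)² / 1.50 = 182.0 W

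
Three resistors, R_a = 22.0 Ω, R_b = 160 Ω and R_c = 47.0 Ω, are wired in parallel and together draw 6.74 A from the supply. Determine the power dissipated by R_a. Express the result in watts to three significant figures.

388 W

We need the common branch voltage; get it from I_total × R_eq, then P = V²/R for the branch.
1/R_eq = 1/22.0 + 1/160 + 1/47.0 ⇒ R_eq = 13.70 Ω
V = I_total × R_eq = 6.740 × 13.70 = 92.35 V
P_R_a = V² / R_a = (92.35)² / 22.0 = 387.7 W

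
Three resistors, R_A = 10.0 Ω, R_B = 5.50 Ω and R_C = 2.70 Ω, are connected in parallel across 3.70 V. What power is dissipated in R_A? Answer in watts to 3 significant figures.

1.37 W

R_A sits directly across the source, so P = V²/R with V = 3.70 V.
P_R_A = V² / R_A = (3.70)² / 10.0 Ω = 1.369 W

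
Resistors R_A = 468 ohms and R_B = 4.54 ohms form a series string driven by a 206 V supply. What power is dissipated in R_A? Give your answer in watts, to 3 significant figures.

88.9 W

Since the resistors are in series they all carry the loop current I = V/R_total; the power in any one is I²R.
R_total = 468 + 4.54 = 472.5 Ω
I = V / R_total = 206 / 472.5 = 0.4359 A
P_R_A = I² × R_A = (0.4359)² × 468 = 88.94 W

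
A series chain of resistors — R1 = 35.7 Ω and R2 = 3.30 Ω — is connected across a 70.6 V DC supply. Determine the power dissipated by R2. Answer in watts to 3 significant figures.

10.8 W

Every series element carries the same I. Get I from the total resistance, then P = I² × R2.
R_total = 35.7 + 3.30 = 39.00 Ω
I = V / R_total = 70.6 / 39.00 = 1.810 A
P_R2 = I² × R2 = (1.810)² × 3.30 = 10.81 W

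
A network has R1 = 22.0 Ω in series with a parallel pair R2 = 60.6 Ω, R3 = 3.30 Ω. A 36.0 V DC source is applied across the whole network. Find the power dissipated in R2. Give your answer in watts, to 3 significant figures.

Collapse R2‖R3 to a single equivalent, reducing the network to two series elements.
R_p = (60.6×3.30)/(60.6+3.30) = 3.130 Ω
R_total = 22.0 + 3.130 = 25.13 Ω
I = V / R_total = 36.0 / 25.13 = 1.433 A
Voltage across the parallel pair: V_p = I × R_p = 1.433 × 3.130 = 4.483 V
R2 is across V_p, so use P = V²/R for that branch.
P_R2 = (4.483)² / 60.6 = 0.3317 W

0.332 W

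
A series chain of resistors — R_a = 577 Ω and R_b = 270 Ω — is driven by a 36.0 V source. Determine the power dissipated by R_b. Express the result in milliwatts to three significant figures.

488 mW

The current is common to all series resistors; compute it, then apply P = I²R for the target.
R_total = 577 + 270 = 847.0 Ω
I = V / R_total = 36.0 / 847.0 = 0.04250 A
P_R_b = I² × R_b = (0.04250)² × 270 = 0.4878 W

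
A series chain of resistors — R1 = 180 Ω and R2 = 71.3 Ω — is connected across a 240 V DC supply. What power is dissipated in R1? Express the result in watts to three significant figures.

The current is common to all series resistors; compute it, then apply P = I²R for the target.
R_total = 180 + 71.3 = 251.3 Ω
I = V / R_total = 240 / 251.3 = 0.9550 A
P_R1 = I² × R1 = (0.9550)² × 180 = 164.2 W

164 W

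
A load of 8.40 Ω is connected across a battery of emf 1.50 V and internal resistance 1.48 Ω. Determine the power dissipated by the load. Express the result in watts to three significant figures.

Find the circuit current first, then P = I²R for the load (series elements share I).
I = ε / (r + R) = 1.50 / (1.48 + 8.40) = 0.1518 A
P_load = I² R = (0.1518)² × 8.40 = 0.1936 W

0.194 W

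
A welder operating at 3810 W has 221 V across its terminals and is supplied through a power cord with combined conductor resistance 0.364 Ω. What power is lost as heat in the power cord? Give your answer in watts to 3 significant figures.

108 W

The power cord and load are in series, so the same current flows in both; the loss is I²R_line.
I = P / V = 3810 / 221 = 17.24 A through the power cord.
P_line = I² R_line = (17.24)² × 0.364 = 108.2 W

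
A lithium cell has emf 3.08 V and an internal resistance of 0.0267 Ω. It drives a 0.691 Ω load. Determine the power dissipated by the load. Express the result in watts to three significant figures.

12.7 W

With r and R in series, I = ε/(r+R); the load dissipates I²R.
I = ε / (r + R) = 3.08 / (0.0267 + 0.691) = 4.291 A
P_load = I² R = (4.291)² × 0.691 = 12.73 W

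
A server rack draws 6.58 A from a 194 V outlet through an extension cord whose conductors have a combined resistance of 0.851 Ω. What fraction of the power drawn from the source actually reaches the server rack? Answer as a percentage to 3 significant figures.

The extension cord carries the full 6.58 A.
P_line = I² R_line = (6.580)² × 0.851 = 36.85 W
P_source = V I = 194 × 6.580 = 1277 W; P_load = 1240 W
η = P_load / P_source = 1240 / 1277 = 0.9711

97.1 %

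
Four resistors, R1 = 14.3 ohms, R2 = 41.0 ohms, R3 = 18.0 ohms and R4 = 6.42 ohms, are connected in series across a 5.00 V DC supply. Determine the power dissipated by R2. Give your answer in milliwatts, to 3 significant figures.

161 mW

In a series string the same current flows through every resistor — find that current, then P = I²R for the one we want.
R_total = 14.3 + 41.0 + 18.0 + 6.42 = 79.72 Ω
I = V / R_total = 5.00 / 79.72 = 0.06272 A
P_R2 = I² × R2 = (0.06272)² × 41.0 = 0.1613 W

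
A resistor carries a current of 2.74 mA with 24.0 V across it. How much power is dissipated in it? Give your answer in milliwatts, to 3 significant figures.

65.8 mW

With V and I both given, power follows immediately from P = V I.
P = 24.0 V × 0.002740 A = 0.06576 W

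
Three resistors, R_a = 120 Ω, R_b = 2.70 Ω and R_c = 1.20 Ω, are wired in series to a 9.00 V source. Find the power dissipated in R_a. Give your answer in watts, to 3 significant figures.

The current is common to all series resistors; compute it, then apply P = I²R for the target.
R_total = 120 + 2.70 + 1.20 = 123.9 Ω
I = V / R_total = 9.00 / 123.9 = 0.07264 A
P_R_a = I² × R_a = (0.07264)² × 120 = 0.6332 W

0.633 W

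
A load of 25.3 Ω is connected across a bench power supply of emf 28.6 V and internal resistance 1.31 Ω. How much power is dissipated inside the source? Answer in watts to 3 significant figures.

1.51 W

r is in series with the load, so it carries the full circuit current — the loss in it is I²r.
I = ε / (r + R) = 28.6 / (1.31 + 25.3) = 1.075 A
P_int = I² r = (1.075)² × 1.31 = 1.513 W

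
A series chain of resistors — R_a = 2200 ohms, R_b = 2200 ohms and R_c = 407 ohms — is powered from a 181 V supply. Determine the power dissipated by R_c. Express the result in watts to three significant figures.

0.577 W

Series elements share the same current, so find I first, then use P = I²R.
R_total = 2200 + 2200 + 407 = 4807 Ω
I = V / R_total = 181 / 4807 = 0.03765 A
P_R_c = I² × R_c = (0.03765)² × 407 = 0.5770 W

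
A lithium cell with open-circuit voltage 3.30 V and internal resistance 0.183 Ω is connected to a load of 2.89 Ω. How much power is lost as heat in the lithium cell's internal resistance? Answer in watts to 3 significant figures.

0.211 W

The source's internal resistance is just another series element carrying I; its dissipation is I²r.
I = ε / (r + R) = 3.30 / (0.183 + 2.89) = 1.074 A
P_int = I² r = (1.074)² × 0.183 = 0.2110 W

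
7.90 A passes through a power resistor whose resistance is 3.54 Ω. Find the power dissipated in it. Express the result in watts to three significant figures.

221 W

Current and resistance are given, so P = I²R is the direct form.
P = (7.900 A)² × 3.54 Ω = 220.9 W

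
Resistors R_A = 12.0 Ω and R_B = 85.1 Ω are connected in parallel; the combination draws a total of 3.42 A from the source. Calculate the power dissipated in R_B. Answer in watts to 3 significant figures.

15.2 W

Only the total current is stated, so first find the parallel equivalent to get the voltage across the combination.
1/R_eq = 1/12.0 + 1/85.1 ⇒ R_eq = 10.52 Ω
V = I_total × R_eq = 3.420 × 10.52 = 35.97 V
P_R_B = V² / R_B = (35.97)² / 85.1 = 15.20 W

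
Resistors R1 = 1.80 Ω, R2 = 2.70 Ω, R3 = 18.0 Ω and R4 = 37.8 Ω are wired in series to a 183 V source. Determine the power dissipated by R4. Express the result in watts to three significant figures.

348 W

Series elements share the same current, so find I first, then use P = I²R.
R_total = 1.80 + 2.70 + 18.0 + 37.8 = 60.30 Ω
I = V / R_total = 183 / 60.30 = 3.035 A
P_R4 = I² × R4 = (3.035)² × 37.8 = 348.1 W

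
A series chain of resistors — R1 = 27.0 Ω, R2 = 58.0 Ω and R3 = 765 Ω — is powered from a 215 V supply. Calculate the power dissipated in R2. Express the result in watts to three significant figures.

3.71 W

Series elements share the same current, so find I first, then use P = I²R.
R_total = 27.0 + 58.0 + 765 = 850.0 Ω
I = V / R_total = 215 / 850.0 = 0.2529 A
P_R2 = I² × R2 = (0.2529)² × 58.0 = 3.711 W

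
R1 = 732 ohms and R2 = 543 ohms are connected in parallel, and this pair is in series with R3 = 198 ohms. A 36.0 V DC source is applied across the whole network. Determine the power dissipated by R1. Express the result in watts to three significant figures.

Reduce the parallel combination to a single R_p; the circuit then becomes R_p in series with the remaining resistor.
R_p = (732×543)/(732+543) = 311.7 Ω
R_total = R_p + 198 = 311.7 + 198 = 509.7 Ω
I = V / R_total = 36.0 / 509.7 = 0.07062 A
Voltage across the parallel pair: V_p = I × R_p = 0.07062 × 311.7 = 22.02 V
R1 sits across V_p; its power is V_p²/R.
P_R1 = (22.02)² / 732 = 0.6622 W

0.662 W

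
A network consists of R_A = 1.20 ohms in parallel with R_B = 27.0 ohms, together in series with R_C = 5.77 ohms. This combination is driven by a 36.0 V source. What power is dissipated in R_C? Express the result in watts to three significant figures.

Combine R_A and R_B into their parallel equivalent first, reducing the network to two series resistors.
R_p = (1.20×27.0)/(1.20+27.0) = 1.149 Ω
R_total = R_p + 5.77 = 1.149 + 5.77 = 6.919 Ω
I = V / R_total = 36.0 / 6.919 = 5.203 A
R_C carries the full series current, so P = I²R.
P_R_C = (5.203)² × 5.77 = 156.2 W

156 W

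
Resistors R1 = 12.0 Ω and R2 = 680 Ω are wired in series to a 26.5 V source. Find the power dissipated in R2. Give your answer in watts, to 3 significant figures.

Every series element carries the same I. Get I from the total resistance, then P = I² × R2.
R_total = 12.0 + 680 = 692.0 Ω
I = V / R_total = 26.5 / 692.0 = 0.03829 A
P_R2 = I² × R2 = (0.03829)² × 680 = 0.9972 W

0.997 W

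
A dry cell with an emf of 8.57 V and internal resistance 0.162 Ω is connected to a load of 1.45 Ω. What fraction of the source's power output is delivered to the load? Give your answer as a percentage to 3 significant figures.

Efficiency is P_load / P_total. With a series r and R sharing the same I, P = I²R for each, so η = R/(R+r).
η = R / (R + r) = 1.45 / (1.45 + 0.162) = 0.8995

90.0 %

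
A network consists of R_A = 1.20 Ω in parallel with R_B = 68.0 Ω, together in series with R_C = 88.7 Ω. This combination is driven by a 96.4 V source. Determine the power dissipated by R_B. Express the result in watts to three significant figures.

0.0235 W

Collapse the R_A‖R_B pair into one equivalent R_p; then R_p and R_C form a series string.
R_p = (1.20×68.0)/(1.20+68.0) = 1.179 Ω
R_total = R_p + 88.7 = 1.179 + 88.7 = 89.88 Ω
I = V / R_total = 96.4 / 89.88 = 1.073 A
Voltage across the parallel pair: V_p = I × R_p = 1.073 × 1.179 = 1.265 V
R_B sits across V_p; its power is V_p²/R.
P_R_B = (1.265)² / 68.0 = 0.02352 W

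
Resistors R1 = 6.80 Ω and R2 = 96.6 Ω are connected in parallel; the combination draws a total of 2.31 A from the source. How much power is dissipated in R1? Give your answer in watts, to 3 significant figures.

Parallel branches share V, not I — compute V via R_eq, then use V²/R for the target branch.
1/R_eq = 1/6.80 + 1/96.6 ⇒ R_eq = 6.353 Ω
V = I_total × R_eq = 2.310 × 6.353 = 14.67 V
P_R1 = V² / R1 = (14.67)² / 6.80 = 31.67 W

31.7 W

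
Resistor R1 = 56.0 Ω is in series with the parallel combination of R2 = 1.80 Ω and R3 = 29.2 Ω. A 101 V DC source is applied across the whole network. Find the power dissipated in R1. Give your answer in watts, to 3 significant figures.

172 W

Collapse R2‖R3 to a single equivalent, reducing the network to two series elements.
R_p = (1.80×29.2)/(1.80+29.2) = 1.695 Ω
R_total = 56.0 + 1.695 = 57.70 Ω
I = V / R_total = 101 / 57.70 = 1.751 A
All the current flows through R1; use P = I²R.
P_R1 = (1.751)² × 56.0 = 171.6 W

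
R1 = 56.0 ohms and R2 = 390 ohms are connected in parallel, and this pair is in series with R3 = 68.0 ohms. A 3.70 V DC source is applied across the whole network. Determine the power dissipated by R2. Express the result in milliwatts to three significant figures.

6.15 mW

Collapse the R1‖R2 pair into one equivalent R_p; then R_p and R3 form a series string.
R_p = (56.0×390)/(56.0+390) = 48.97 Ω
R_total = R_p + 68.0 = 48.97 + 68.0 = 117.0 Ω
I = V / R_total = 3.70 / 117.0 = 0.03163 A
Voltage across the parallel pair: V_p = I × R_p = 0.03163 × 48.97 = 1.549 V
R2 sits across V_p; its power is V_p²/R.
P_R2 = (1.549)² / 390 = 0.006152 W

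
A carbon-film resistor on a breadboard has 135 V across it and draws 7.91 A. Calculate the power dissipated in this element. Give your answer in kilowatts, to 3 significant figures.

With V and I both given, power follows immediately from P = V I.
P = 135 V × 7.910 A = 1068 W

1.07 kW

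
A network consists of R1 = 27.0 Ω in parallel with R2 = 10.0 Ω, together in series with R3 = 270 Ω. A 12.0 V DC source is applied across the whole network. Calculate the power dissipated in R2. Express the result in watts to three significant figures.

0.00997 W

Combine R1 and R2 into their parallel equivalent first, reducing the network to two series resistors.
R_p = (27.0×10.0)/(27.0+10.0) = 7.297 Ω
R_total = R_p + 270 = 7.297 + 270 = 277.3 Ω
I = V / R_total = 12.0 / 277.3 = 0.04327 A
Voltage across the parallel pair: V_p = I × R_p = 0.04327 × 7.297 = 0.3158 V
R2 has V_p across it, so P = V_p²/R2.
P_R2 = (0.3158)² / 10.0 = 0.009972 W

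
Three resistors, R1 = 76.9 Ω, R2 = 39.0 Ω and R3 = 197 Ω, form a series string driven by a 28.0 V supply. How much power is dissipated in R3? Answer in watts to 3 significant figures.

1.58 W

In a series string the same current flows through every resistor — find that current, then P = I²R for the one we want.
R_total = 76.9 + 39.0 + 197 = 312.9 Ω
I = V / R_total = 28.0 / 312.9 = 0.08949 A
P_R3 = I² × R3 = (0.08949)² × 197 = 1.578 W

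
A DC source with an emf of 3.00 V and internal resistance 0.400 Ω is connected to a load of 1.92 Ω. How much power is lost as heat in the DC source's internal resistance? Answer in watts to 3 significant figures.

The source's internal resistance is just another series element carrying I; its dissipation is I²r.
I = ε / (r + R) = 3.00 / (0.400 + 1.92) = 1.293 A
P_int = I² r = (1.293)² × 0.400 = 0.6688 W

0.669 W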